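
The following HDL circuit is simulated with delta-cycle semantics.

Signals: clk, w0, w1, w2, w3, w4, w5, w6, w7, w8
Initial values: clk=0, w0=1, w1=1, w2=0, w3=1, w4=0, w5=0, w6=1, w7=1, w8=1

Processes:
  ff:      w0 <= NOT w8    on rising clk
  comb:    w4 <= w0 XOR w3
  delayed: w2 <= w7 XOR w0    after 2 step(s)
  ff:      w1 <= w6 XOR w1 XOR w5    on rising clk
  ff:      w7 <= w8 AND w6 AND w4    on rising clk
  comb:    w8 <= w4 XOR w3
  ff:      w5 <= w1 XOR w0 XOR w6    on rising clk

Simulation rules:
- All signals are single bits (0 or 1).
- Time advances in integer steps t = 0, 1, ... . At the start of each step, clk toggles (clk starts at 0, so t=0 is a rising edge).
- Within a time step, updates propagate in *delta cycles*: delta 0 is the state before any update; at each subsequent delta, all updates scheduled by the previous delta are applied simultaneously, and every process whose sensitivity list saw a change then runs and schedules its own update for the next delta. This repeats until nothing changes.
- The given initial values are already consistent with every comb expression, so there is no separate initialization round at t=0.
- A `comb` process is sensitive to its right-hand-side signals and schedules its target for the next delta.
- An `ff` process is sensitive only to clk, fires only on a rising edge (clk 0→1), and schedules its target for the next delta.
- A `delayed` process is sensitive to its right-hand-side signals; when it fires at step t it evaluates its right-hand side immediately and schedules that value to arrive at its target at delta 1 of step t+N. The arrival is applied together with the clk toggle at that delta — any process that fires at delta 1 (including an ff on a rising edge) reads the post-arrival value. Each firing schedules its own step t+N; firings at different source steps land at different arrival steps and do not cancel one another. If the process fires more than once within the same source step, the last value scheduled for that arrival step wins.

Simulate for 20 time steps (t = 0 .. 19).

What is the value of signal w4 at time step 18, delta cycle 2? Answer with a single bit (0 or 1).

1

t0.Δ0 w3=1 w7=1 w4=0 w2=0 w6=1 w8=1 clk=0 w0=1 w1=1 w5=0
t0.Δ1 w3=1 w7=1 w4=0 w2=0 w6=1 w8=1 clk=1 w0=1 w1=1 w5=0
t0.Δ2 w3=1 w7=0 w4=0 w2=0 w6=1 w8=1 clk=1 w0=0 w1=0 w5=1
t0.Δ3 w3=1 w7=0 w4=1 w2=0 w6=1 w8=1 clk=1 w0=0 w1=0 w5=1
t0.Δ4 w3=1 w7=0 w4=1 w2=0 w6=1 w8=0 clk=1 w0=0 w1=0 w5=1
t1.Δ0 w3=1 w7=0 w4=1 w2=0 w6=1 w8=0 clk=1 w0=0 w1=0 w5=1
t1.Δ1 w3=1 w7=0 w4=1 w2=0 w6=1 w8=0 clk=0 w0=0 w1=0 w5=1
t2.Δ0 w3=1 w7=0 w4=1 w2=0 w6=1 w8=0 clk=0 w0=0 w1=0 w5=1
t2.Δ1 w3=1 w7=0 w4=1 w2=0 w6=1 w8=0 clk=1 w0=0 w1=0 w5=1
t2.Δ2 w3=1 w7=0 w4=1 w2=0 w6=1 w8=0 clk=1 w0=1 w1=0 w5=1
t2.Δ3 w3=1 w7=0 w4=0 w2=0 w6=1 w8=0 clk=1 w0=1 w1=0 w5=1
t2.Δ4 w3=1 w7=0 w4=0 w2=0 w6=1 w8=1 clk=1 w0=1 w1=0 w5=1
t3.Δ0 w3=1 w7=0 w4=0 w2=0 w6=1 w8=1 clk=1 w0=1 w1=0 w5=1
t3.Δ1 w3=1 w7=0 w4=0 w2=0 w6=1 w8=1 clk=0 w0=1 w1=0 w5=1
t4.Δ0 w3=1 w7=0 w4=0 w2=0 w6=1 w8=1 clk=0 w0=1 w1=0 w5=1
t4.Δ1 w3=1 w7=0 w4=0 w2=1 w6=1 w8=1 clk=1 w0=1 w1=0 w5=1
t4.Δ2 w3=1 w7=0 w4=0 w2=1 w6=1 w8=1 clk=1 w0=0 w1=0 w5=0
t4.Δ3 w3=1 w7=0 w4=1 w2=1 w6=1 w8=1 clk=1 w0=0 w1=0 w5=0
t4.Δ4 w3=1 w7=0 w4=1 w2=1 w6=1 w8=0 clk=1 w0=0 w1=0 w5=0
t5.Δ0 w3=1 w7=0 w4=1 w2=1 w6=1 w8=0 clk=1 w0=0 w1=0 w5=0
t5.Δ1 w3=1 w7=0 w4=1 w2=1 w6=1 w8=0 clk=0 w0=0 w1=0 w5=0
t6.Δ0 w3=1 w7=0 w4=1 w2=1 w6=1 w8=0 clk=0 w0=0 w1=0 w5=0
t6.Δ1 w3=1 w7=0 w4=1 w2=0 w6=1 w8=0 clk=1 w0=0 w1=0 w5=0
t6.Δ2 w3=1 w7=0 w4=1 w2=0 w6=1 w8=0 clk=1 w0=1 w1=1 w5=1
t6.Δ3 w3=1 w7=0 w4=0 w2=0 w6=1 w8=0 clk=1 w0=1 w1=1 w5=1
t6.Δ4 w3=1 w7=0 w4=0 w2=0 w6=1 w8=1 clk=1 w0=1 w1=1 w5=1
t7.Δ0 w3=1 w7=0 w4=0 w2=0 w6=1 w8=1 clk=1 w0=1 w1=1 w5=1
t7.Δ1 w3=1 w7=0 w4=0 w2=0 w6=1 w8=1 clk=0 w0=1 w1=1 w5=1
t8.Δ0 w3=1 w7=0 w4=0 w2=0 w6=1 w8=1 clk=0 w0=1 w1=1 w5=1
t8.Δ1 w3=1 w7=0 w4=0 w2=1 w6=1 w8=1 clk=1 w0=1 w1=1 w5=1
t8.Δ2 w3=1 w7=0 w4=0 w2=1 w6=1 w8=1 clk=1 w0=0 w1=1 w5=1
t8.Δ3 w3=1 w7=0 w4=1 w2=1 w6=1 w8=1 clk=1 w0=0 w1=1 w5=1
t8.Δ4 w3=1 w7=0 w4=1 w2=1 w6=1 w8=0 clk=1 w0=0 w1=1 w5=1
t9.Δ0 w3=1 w7=0 w4=1 w2=1 w6=1 w8=0 clk=1 w0=0 w1=1 w5=1
t9.Δ1 w3=1 w7=0 w4=1 w2=1 w6=1 w8=0 clk=0 w0=0 w1=1 w5=1
t10.Δ0 w3=1 w7=0 w4=1 w2=1 w6=1 w8=0 clk=0 w0=0 w1=1 w5=1
t10.Δ1 w3=1 w7=0 w4=1 w2=0 w6=1 w8=0 clk=1 w0=0 w1=1 w5=1
t10.Δ2 w3=1 w7=0 w4=1 w2=0 w6=1 w8=0 clk=1 w0=1 w1=1 w5=0
t10.Δ3 w3=1 w7=0 w4=0 w2=0 w6=1 w8=0 clk=1 w0=1 w1=1 w5=0
t10.Δ4 w3=1 w7=0 w4=0 w2=0 w6=1 w8=1 clk=1 w0=1 w1=1 w5=0
t11.Δ0 w3=1 w7=0 w4=0 w2=0 w6=1 w8=1 clk=1 w0=1 w1=1 w5=0
t11.Δ1 w3=1 w7=0 w4=0 w2=0 w6=1 w8=1 clk=0 w0=1 w1=1 w5=0
t12.Δ0 w3=1 w7=0 w4=0 w2=0 w6=1 w8=1 clk=0 w0=1 w1=1 w5=0
t12.Δ1 w3=1 w7=0 w4=0 w2=1 w6=1 w8=1 clk=1 w0=1 w1=1 w5=0
t12.Δ2 w3=1 w7=0 w4=0 w2=1 w6=1 w8=1 clk=1 w0=0 w1=0 w5=1
t12.Δ3 w3=1 w7=0 w4=1 w2=1 w6=1 w8=1 clk=1 w0=0 w1=0 w5=1
t12.Δ4 w3=1 w7=0 w4=1 w2=1 w6=1 w8=0 clk=1 w0=0 w1=0 w5=1
t13.Δ0 w3=1 w7=0 w4=1 w2=1 w6=1 w8=0 clk=1 w0=0 w1=0 w5=1
t13.Δ1 w3=1 w7=0 w4=1 w2=1 w6=1 w8=0 clk=0 w0=0 w1=0 w5=1
t14.Δ0 w3=1 w7=0 w4=1 w2=1 w6=1 w8=0 clk=0 w0=0 w1=0 w5=1
t14.Δ1 w3=1 w7=0 w4=1 w2=0 w6=1 w8=0 clk=1 w0=0 w1=0 w5=1
t14.Δ2 w3=1 w7=0 w4=1 w2=0 w6=1 w8=0 clk=1 w0=1 w1=0 w5=1
t14.Δ3 w3=1 w7=0 w4=0 w2=0 w6=1 w8=0 clk=1 w0=1 w1=0 w5=1
t14.Δ4 w3=1 w7=0 w4=0 w2=0 w6=1 w8=1 clk=1 w0=1 w1=0 w5=1
t15.Δ0 w3=1 w7=0 w4=0 w2=0 w6=1 w8=1 clk=1 w0=1 w1=0 w5=1
t15.Δ1 w3=1 w7=0 w4=0 w2=0 w6=1 w8=1 clk=0 w0=1 w1=0 w5=1
t16.Δ0 w3=1 w7=0 w4=0 w2=0 w6=1 w8=1 clk=0 w0=1 w1=0 w5=1
t16.Δ1 w3=1 w7=0 w4=0 w2=1 w6=1 w8=1 clk=1 w0=1 w1=0 w5=1
t16.Δ2 w3=1 w7=0 w4=0 w2=1 w6=1 w8=1 clk=1 w0=0 w1=0 w5=0
t16.Δ3 w3=1 w7=0 w4=1 w2=1 w6=1 w8=1 clk=1 w0=0 w1=0 w5=0
t16.Δ4 w3=1 w7=0 w4=1 w2=1 w6=1 w8=0 clk=1 w0=0 w1=0 w5=0
t17.Δ0 w3=1 w7=0 w4=1 w2=1 w6=1 w8=0 clk=1 w0=0 w1=0 w5=0
t17.Δ1 w3=1 w7=0 w4=1 w2=1 w6=1 w8=0 clk=0 w0=0 w1=0 w5=0
t18.Δ0 w3=1 w7=0 w4=1 w2=1 w6=1 w8=0 clk=0 w0=0 w1=0 w5=0
t18.Δ1 w3=1 w7=0 w4=1 w2=0 w6=1 w8=0 clk=1 w0=0 w1=0 w5=0
t18.Δ2 w3=1 w7=0 w4=1 w2=0 w6=1 w8=0 clk=1 w0=1 w1=1 w5=1
t18.Δ3 w3=1 w7=0 w4=0 w2=0 w6=1 w8=0 clk=1 w0=1 w1=1 w5=1
t18.Δ4 w3=1 w7=0 w4=0 w2=0 w6=1 w8=1 clk=1 w0=1 w1=1 w5=1
t19.Δ0 w3=1 w7=0 w4=0 w2=0 w6=1 w8=1 clk=1 w0=1 w1=1 w5=1
t19.Δ1 w3=1 w7=0 w4=0 w2=0 w6=1 w8=1 clk=0 w0=1 w1=1 w5=1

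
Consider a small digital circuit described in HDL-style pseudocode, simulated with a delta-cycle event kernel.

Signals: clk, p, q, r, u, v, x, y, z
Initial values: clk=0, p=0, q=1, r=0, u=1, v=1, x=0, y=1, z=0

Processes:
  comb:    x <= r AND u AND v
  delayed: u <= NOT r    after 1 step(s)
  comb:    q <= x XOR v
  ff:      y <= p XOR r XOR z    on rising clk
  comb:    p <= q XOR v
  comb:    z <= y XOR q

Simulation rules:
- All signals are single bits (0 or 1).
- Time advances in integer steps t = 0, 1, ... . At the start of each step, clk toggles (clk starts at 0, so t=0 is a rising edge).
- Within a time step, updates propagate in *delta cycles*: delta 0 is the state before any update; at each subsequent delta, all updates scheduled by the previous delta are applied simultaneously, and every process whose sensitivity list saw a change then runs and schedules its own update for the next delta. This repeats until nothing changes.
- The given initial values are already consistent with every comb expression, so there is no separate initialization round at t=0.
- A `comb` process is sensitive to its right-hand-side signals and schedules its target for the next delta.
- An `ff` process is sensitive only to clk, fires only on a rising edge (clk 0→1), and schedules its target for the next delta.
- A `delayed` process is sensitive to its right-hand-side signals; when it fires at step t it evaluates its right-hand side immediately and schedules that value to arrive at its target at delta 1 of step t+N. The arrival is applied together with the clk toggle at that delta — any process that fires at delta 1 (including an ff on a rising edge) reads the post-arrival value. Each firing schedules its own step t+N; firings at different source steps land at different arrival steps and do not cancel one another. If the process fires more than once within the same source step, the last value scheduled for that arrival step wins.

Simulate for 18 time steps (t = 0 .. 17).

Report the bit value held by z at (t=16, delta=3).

1

t0.Δ0 v=1 p=0 u=1 z=0 y=1 x=0 clk=0 r=0 q=1
t0.Δ1 v=1 p=0 u=1 z=0 y=1 x=0 clk=1 r=0 q=1
t0.Δ2 v=1 p=0 u=1 z=0 y=0 x=0 clk=1 r=0 q=1
t0.Δ3 v=1 p=0 u=1 z=1 y=0 x=0 clk=1 r=0 q=1
t1.Δ0 v=1 p=0 u=1 z=1 y=0 x=0 clk=1 r=0 q=1
t1.Δ1 v=1 p=0 u=1 z=1 y=0 x=0 clk=0 r=0 q=1
t2.Δ0 v=1 p=0 u=1 z=1 y=0 x=0 clk=0 r=0 q=1
t2.Δ1 v=1 p=0 u=1 z=1 y=0 x=0 clk=1 r=0 q=1
t2.Δ2 v=1 p=0 u=1 z=1 y=1 x=0 clk=1 r=0 q=1
t2.Δ3 v=1 p=0 u=1 z=0 y=1 x=0 clk=1 r=0 q=1
t3.Δ0 v=1 p=0 u=1 z=0 y=1 x=0 clk=1 r=0 q=1
t3.Δ1 v=1 p=0 u=1 z=0 y=1 x=0 clk=0 r=0 q=1
t4.Δ0 v=1 p=0 u=1 z=0 y=1 x=0 clk=0 r=0 q=1
t4.Δ1 v=1 p=0 u=1 z=0 y=1 x=0 clk=1 r=0 q=1
t4.Δ2 v=1 p=0 u=1 z=0 y=0 x=0 clk=1 r=0 q=1
t4.Δ3 v=1 p=0 u=1 z=1 y=0 x=0 clk=1 r=0 q=1
t5.Δ0 v=1 p=0 u=1 z=1 y=0 x=0 clk=1 r=0 q=1
t5.Δ1 v=1 p=0 u=1 z=1 y=0 x=0 clk=0 r=0 q=1
t6.Δ0 v=1 p=0 u=1 z=1 y=0 x=0 clk=0 r=0 q=1
t6.Δ1 v=1 p=0 u=1 z=1 y=0 x=0 clk=1 r=0 q=1
t6.Δ2 v=1 p=0 u=1 z=1 y=1 x=0 clk=1 r=0 q=1
t6.Δ3 v=1 p=0 u=1 z=0 y=1 x=0 clk=1 r=0 q=1
t7.Δ0 v=1 p=0 u=1 z=0 y=1 x=0 clk=1 r=0 q=1
t7.Δ1 v=1 p=0 u=1 z=0 y=1 x=0 clk=0 r=0 q=1
t8.Δ0 v=1 p=0 u=1 z=0 y=1 x=0 clk=0 r=0 q=1
t8.Δ1 v=1 p=0 u=1 z=0 y=1 x=0 clk=1 r=0 q=1
t8.Δ2 v=1 p=0 u=1 z=0 y=0 x=0 clk=1 r=0 q=1
t8.Δ3 v=1 p=0 u=1 z=1 y=0 x=0 clk=1 r=0 q=1
t9.Δ0 v=1 p=0 u=1 z=1 y=0 x=0 clk=1 r=0 q=1
t9.Δ1 v=1 p=0 u=1 z=1 y=0 x=0 clk=0 r=0 q=1
t10.Δ0 v=1 p=0 u=1 z=1 y=0 x=0 clk=0 r=0 q=1
t10.Δ1 v=1 p=0 u=1 z=1 y=0 x=0 clk=1 r=0 q=1
t10.Δ2 v=1 p=0 u=1 z=1 y=1 x=0 clk=1 r=0 q=1
t10.Δ3 v=1 p=0 u=1 z=0 y=1 x=0 clk=1 r=0 q=1
t11.Δ0 v=1 p=0 u=1 z=0 y=1 x=0 clk=1 r=0 q=1
t11.Δ1 v=1 p=0 u=1 z=0 y=1 x=0 clk=0 r=0 q=1
t12.Δ0 v=1 p=0 u=1 z=0 y=1 x=0 clk=0 r=0 q=1
t12.Δ1 v=1 p=0 u=1 z=0 y=1 x=0 clk=1 r=0 q=1
t12.Δ2 v=1 p=0 u=1 z=0 y=0 x=0 clk=1 r=0 q=1
t12.Δ3 v=1 p=0 u=1 z=1 y=0 x=0 clk=1 r=0 q=1
t13.Δ0 v=1 p=0 u=1 z=1 y=0 x=0 clk=1 r=0 q=1
t13.Δ1 v=1 p=0 u=1 z=1 y=0 x=0 clk=0 r=0 q=1
t14.Δ0 v=1 p=0 u=1 z=1 y=0 x=0 clk=0 r=0 q=1
t14.Δ1 v=1 p=0 u=1 z=1 y=0 x=0 clk=1 r=0 q=1
t14.Δ2 v=1 p=0 u=1 z=1 y=1 x=0 clk=1 r=0 q=1
t14.Δ3 v=1 p=0 u=1 z=0 y=1 x=0 clk=1 r=0 q=1
t15.Δ0 v=1 p=0 u=1 z=0 y=1 x=0 clk=1 r=0 q=1
t15.Δ1 v=1 p=0 u=1 z=0 y=1 x=0 clk=0 r=0 q=1
t16.Δ0 v=1 p=0 u=1 z=0 y=1 x=0 clk=0 r=0 q=1
t16.Δ1 v=1 p=0 u=1 z=0 y=1 x=0 clk=1 r=0 q=1
t16.Δ2 v=1 p=0 u=1 z=0 y=0 x=0 clk=1 r=0 q=1
t16.Δ3 v=1 p=0 u=1 z=1 y=0 x=0 clk=1 r=0 q=1
t17.Δ0 v=1 p=0 u=1 z=1 y=0 x=0 clk=1 r=0 q=1
t17.Δ1 v=1 p=0 u=1 z=1 y=0 x=0 clk=0 r=0 q=1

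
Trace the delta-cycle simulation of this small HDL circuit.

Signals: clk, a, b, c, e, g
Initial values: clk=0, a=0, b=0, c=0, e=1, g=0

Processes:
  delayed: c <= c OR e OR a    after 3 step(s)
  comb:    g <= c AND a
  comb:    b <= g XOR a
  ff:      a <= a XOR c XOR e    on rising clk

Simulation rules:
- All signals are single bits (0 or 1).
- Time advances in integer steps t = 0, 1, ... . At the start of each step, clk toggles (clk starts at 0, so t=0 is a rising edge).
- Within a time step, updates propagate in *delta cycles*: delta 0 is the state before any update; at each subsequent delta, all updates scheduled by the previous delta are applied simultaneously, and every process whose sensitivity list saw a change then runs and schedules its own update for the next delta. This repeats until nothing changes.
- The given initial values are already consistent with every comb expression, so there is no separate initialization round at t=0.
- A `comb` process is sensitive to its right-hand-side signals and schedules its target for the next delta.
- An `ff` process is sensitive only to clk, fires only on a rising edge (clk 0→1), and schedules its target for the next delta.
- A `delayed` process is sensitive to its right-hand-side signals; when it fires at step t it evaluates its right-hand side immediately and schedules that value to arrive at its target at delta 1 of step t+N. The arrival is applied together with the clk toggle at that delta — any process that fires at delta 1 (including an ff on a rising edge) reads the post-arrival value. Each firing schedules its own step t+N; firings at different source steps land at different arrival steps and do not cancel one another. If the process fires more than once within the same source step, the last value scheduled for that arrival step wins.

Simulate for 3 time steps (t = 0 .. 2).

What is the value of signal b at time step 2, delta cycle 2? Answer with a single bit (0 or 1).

1

t=0 Δ0: g=0 a=0 clk=0 e=1 b=0 c=0
  Δ1: clk:0→1
  Δ2: a:0→1
  Δ3: b:0→1
  (3Δ to stable)
t=1 Δ0: g=0 a=1 clk=1 e=1 b=1 c=0
  Δ1: clk:1→0
  (1Δ to stable)
t=2 Δ0: g=0 a=1 clk=0 e=1 b=1 c=0
  Δ1: clk:0→1
  Δ2: a:1→0
  Δ3: b:1→0
  (3Δ to stable)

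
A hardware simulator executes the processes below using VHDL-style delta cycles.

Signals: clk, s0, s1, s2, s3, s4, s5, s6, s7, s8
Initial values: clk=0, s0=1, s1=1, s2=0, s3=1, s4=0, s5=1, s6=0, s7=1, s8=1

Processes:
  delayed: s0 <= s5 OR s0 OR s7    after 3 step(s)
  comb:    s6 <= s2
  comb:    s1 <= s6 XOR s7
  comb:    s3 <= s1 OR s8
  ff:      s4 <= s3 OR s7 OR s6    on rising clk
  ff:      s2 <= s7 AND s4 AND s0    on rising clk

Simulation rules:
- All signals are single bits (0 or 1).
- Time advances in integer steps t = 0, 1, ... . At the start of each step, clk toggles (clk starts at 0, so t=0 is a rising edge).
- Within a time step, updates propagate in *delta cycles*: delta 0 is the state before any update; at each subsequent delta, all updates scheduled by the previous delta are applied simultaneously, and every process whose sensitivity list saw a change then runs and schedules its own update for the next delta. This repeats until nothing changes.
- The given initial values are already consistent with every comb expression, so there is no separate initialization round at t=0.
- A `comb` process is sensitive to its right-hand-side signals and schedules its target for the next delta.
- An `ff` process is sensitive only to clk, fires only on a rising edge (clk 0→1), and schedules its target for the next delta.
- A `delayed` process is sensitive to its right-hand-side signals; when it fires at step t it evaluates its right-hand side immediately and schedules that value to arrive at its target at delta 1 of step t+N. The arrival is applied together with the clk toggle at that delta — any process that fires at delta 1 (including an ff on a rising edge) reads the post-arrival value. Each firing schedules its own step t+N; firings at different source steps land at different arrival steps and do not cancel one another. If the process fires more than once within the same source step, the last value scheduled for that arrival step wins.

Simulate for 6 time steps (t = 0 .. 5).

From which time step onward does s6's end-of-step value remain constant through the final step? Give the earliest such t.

2

t=0 Δ0: s7=1 s0=1 s4=0 s5=1 s6=0 s2=0 s1=1 s8=1 clk=0 s3=1
  Δ1: clk:0→1
  Δ2: s4:0→1
  (2Δ to stable)
t=1 Δ0: s7=1 s0=1 s4=1 s5=1 s6=0 s2=0 s1=1 s8=1 clk=1 s3=1
  Δ1: clk:1→0
  (1Δ to stable)
t=2 Δ0: s7=1 s0=1 s4=1 s5=1 s6=0 s2=0 s1=1 s8=1 clk=0 s3=1
  Δ1: clk:0→1
  Δ2: s2:0→1
  Δ3: s6:0→1
  Δ4: s1:1→0
  (4Δ to stable)
t=3 Δ0: s7=1 s0=1 s4=1 s5=1 s6=1 s2=1 s1=0 s8=1 clk=1 s3=1
  Δ1: clk:1→0
  (1Δ to stable)
t=4 Δ0: s7=1 s0=1 s4=1 s5=1 s6=1 s2=1 s1=0 s8=1 clk=0 s3=1
  Δ1: clk:0→1
  (1Δ to stable)
t=5 Δ0: s7=1 s0=1 s4=1 s5=1 s6=1 s2=1 s1=0 s8=1 clk=1 s3=1
  Δ1: clk:1→0
  (1Δ to stable)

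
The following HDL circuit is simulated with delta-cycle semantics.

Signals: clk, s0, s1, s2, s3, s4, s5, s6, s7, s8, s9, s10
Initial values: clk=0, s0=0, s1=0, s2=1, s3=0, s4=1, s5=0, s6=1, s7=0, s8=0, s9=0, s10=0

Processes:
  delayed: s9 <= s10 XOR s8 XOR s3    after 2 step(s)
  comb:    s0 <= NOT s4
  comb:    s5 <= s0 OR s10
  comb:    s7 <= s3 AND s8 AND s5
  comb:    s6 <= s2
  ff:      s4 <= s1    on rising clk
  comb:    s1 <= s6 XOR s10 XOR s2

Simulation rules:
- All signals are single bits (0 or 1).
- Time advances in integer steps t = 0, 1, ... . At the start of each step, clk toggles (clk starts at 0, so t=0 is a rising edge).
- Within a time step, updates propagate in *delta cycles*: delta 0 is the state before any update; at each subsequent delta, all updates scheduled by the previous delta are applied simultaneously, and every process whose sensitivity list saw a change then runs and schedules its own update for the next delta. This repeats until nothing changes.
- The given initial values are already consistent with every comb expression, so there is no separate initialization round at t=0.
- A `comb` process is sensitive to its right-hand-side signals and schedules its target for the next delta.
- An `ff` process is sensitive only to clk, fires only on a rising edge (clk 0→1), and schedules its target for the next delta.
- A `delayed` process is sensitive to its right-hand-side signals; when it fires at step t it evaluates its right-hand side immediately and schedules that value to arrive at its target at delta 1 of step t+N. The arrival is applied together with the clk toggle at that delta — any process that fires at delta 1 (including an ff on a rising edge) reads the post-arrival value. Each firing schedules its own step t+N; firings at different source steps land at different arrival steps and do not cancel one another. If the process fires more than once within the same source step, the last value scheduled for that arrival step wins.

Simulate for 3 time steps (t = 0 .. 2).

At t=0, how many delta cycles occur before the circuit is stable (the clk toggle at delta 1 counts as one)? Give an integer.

4

t=0 Δ0: clk=0 s3=0 s4=1 s7=0 s9=0 s5=0 s10=0 s2=1 s6=1 s0=0 s8=0 s1=0
  Δ1: clk:0→1
  Δ2: s4:1→0
  Δ3: s0:0→1
  Δ4: s5:0→1
  (4Δ to stable)
t=1 Δ0: clk=1 s3=0 s4=0 s7=0 s9=0 s5=1 s10=0 s2=1 s6=1 s0=1 s8=0 s1=0
  Δ1: clk:1→0
  (1Δ to stable)
t=2 Δ0: clk=0 s3=0 s4=0 s7=0 s9=0 s5=1 s10=0 s2=1 s6=1 s0=1 s8=0 s1=0
  Δ1: clk:0→1
  (1Δ to stable)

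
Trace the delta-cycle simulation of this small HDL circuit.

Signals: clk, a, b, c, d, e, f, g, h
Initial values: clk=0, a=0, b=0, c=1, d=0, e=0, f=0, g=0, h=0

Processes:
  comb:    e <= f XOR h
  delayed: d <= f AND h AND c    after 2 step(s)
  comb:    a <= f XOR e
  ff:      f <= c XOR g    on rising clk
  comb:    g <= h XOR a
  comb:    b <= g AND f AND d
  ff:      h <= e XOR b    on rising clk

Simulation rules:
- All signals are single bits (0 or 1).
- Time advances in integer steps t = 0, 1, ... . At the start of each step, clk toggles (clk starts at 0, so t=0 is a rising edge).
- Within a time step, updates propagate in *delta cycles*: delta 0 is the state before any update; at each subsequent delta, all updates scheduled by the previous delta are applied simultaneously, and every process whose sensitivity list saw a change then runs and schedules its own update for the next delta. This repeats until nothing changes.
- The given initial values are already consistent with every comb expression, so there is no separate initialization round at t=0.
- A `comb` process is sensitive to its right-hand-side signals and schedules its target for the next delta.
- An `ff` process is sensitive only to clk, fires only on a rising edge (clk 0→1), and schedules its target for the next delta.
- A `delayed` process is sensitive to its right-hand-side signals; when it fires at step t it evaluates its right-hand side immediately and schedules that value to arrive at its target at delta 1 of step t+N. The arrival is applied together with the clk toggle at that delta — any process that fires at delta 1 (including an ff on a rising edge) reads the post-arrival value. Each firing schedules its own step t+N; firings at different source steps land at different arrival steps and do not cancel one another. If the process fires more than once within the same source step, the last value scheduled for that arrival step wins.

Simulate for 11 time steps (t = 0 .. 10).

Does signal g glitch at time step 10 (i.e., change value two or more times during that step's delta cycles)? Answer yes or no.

[bits: a,clk,h,d,b,c,f,e,g]
t=0: Δ0=000001000 Δ1=010001000 Δ2=010001100 Δ3=110001110 Δ4=010001111 Δ5=010001110 | 5Δ
t=1: Δ0=010001110 Δ1=000001110 | 1Δ
t=2: Δ0=000001110 Δ1=010001110 Δ2=011001110 Δ3=011001101 Δ4=111001101 Δ5=111001100 | 5Δ
t=3: Δ0=111001100 Δ1=101001100 | 1Δ
t=4: Δ0=101001100 Δ1=111101100 Δ2=110101100 Δ3=110101111 Δ4=010111111 Δ5=010111110 Δ6=010101110 | 6Δ
t=5: Δ0=010101110 Δ1=000101110 | 1Δ
t=6: Δ0=000101110 Δ1=010001110 Δ2=011001110 Δ3=011001101 Δ4=111001101 Δ5=111001100 | 5Δ
t=7: Δ0=111001100 Δ1=101001100 | 1Δ
t=8: Δ0=101001100 Δ1=111101100 Δ2=110101100 Δ3=110101111 Δ4=010111111 Δ5=010111110 Δ6=010101110 | 6Δ
t=9: Δ0=010101110 Δ1=000101110 | 1Δ
t=10: Δ0=000101110 Δ1=010001110 Δ2=011001110 Δ3=011001101 Δ4=111001101 Δ5=111001100 | 5Δ

yes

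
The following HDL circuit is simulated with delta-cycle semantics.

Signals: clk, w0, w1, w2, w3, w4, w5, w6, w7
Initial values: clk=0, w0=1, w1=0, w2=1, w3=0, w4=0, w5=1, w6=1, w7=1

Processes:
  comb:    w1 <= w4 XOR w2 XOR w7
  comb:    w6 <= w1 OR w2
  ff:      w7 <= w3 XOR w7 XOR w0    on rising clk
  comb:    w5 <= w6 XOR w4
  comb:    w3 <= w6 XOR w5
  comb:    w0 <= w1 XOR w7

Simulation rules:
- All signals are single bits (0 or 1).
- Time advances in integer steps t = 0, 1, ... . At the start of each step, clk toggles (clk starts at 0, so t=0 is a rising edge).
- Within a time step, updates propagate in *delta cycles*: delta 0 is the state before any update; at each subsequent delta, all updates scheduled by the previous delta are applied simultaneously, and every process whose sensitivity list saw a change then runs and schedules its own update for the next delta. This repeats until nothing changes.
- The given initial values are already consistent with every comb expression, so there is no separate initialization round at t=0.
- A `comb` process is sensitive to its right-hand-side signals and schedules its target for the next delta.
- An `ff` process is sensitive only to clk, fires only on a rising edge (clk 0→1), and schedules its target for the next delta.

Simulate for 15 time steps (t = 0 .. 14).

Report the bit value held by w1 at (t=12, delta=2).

0

t=0 Δ0: w0=1 clk=0 w1=0 w5=1 w2=1 w4=0 w3=0 w6=1 w7=1
  Δ1: clk:0→1
  Δ2: w7:1→0
  Δ3: w0:1→0, w1:0→1
  Δ4: w0:0→1
  (4Δ to stable)
t=1 Δ0: w0=1 clk=1 w1=1 w5=1 w2=1 w4=0 w3=0 w6=1 w7=0
  Δ1: clk:1→0
  (1Δ to stable)
t=2 Δ0: w0=1 clk=0 w1=1 w5=1 w2=1 w4=0 w3=0 w6=1 w7=0
  Δ1: clk:0→1
  Δ2: w7:0→1
  Δ3: w0:1→0, w1:1→0
  Δ4: w0:0→1
  (4Δ to stable)
t=3 Δ0: w0=1 clk=1 w1=0 w5=1 w2=1 w4=0 w3=0 w6=1 w7=1
  Δ1: clk:1→0
  (1Δ to stable)
t=4 Δ0: w0=1 clk=0 w1=0 w5=1 w2=1 w4=0 w3=0 w6=1 w7=1
  Δ1: clk:0→1
  Δ2: w7:1→0
  Δ3: w0:1→0, w1:0→1
  Δ4: w0:0→1
  (4Δ to stable)
t=5 Δ0: w0=1 clk=1 w1=1 w5=1 w2=1 w4=0 w3=0 w6=1 w7=0
  Δ1: clk:1→0
  (1Δ to stable)
t=6 Δ0: w0=1 clk=0 w1=1 w5=1 w2=1 w4=0 w3=0 w6=1 w7=0
  Δ1: clk:0→1
  Δ2: w7:0→1
  Δ3: w0:1→0, w1:1→0
  Δ4: w0:0→1
  (4Δ to stable)
t=7 Δ0: w0=1 clk=1 w1=0 w5=1 w2=1 w4=0 w3=0 w6=1 w7=1
  Δ1: clk:1→0
  (1Δ to stable)
t=8 Δ0: w0=1 clk=0 w1=0 w5=1 w2=1 w4=0 w3=0 w6=1 w7=1
  Δ1: clk:0→1
  Δ2: w7:1→0
  Δ3: w0:1→0, w1:0→1
  Δ4: w0:0→1
  (4Δ to stable)
t=9 Δ0: w0=1 clk=1 w1=1 w5=1 w2=1 w4=0 w3=0 w6=1 w7=0
  Δ1: clk:1→0
  (1Δ to stable)
t=10 Δ0: w0=1 clk=0 w1=1 w5=1 w2=1 w4=0 w3=0 w6=1 w7=0
  Δ1: clk:0→1
  Δ2: w7:0→1
  Δ3: w0:1→0, w1:1→0
  Δ4: w0:0→1
  (4Δ to stable)
t=11 Δ0: w0=1 clk=1 w1=0 w5=1 w2=1 w4=0 w3=0 w6=1 w7=1
  Δ1: clk:1→0
  (1Δ to stable)
t=12 Δ0: w0=1 clk=0 w1=0 w5=1 w2=1 w4=0 w3=0 w6=1 w7=1
  Δ1: clk:0→1
  Δ2: w7:1→0
  Δ3: w0:1→0, w1:0→1
  Δ4: w0:0→1
  (4Δ to stable)
t=13 Δ0: w0=1 clk=1 w1=1 w5=1 w2=1 w4=0 w3=0 w6=1 w7=0
  Δ1: clk:1→0
  (1Δ to stable)
t=14 Δ0: w0=1 clk=0 w1=1 w5=1 w2=1 w4=0 w3=0 w6=1 w7=0
  Δ1: clk:0→1
  Δ2: w7:0→1
  Δ3: w0:1→0, w1:1→0
  Δ4: w0:0→1
  (4Δ to stable)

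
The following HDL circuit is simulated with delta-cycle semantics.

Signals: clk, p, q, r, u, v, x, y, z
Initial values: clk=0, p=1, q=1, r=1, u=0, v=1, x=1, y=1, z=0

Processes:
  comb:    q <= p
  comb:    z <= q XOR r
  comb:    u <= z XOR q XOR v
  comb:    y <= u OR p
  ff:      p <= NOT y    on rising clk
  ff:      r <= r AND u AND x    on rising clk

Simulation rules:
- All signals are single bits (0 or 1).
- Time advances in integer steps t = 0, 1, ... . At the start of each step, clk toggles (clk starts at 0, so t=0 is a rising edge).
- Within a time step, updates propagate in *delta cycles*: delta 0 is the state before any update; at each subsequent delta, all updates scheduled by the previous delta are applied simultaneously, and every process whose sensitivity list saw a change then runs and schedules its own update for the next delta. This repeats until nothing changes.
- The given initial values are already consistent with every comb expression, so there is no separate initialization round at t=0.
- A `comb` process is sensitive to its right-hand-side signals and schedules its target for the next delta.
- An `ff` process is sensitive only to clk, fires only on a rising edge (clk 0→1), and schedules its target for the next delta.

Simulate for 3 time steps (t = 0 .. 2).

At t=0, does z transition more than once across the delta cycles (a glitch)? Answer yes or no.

yes

t=0 Δ0: x=1 v=1 p=1 y=1 clk=0 z=0 q=1 u=0 r=1
  Δ1: clk:0→1
  Δ2: p:1→0, r:1→0
  Δ3: y:1→0, z:0→1, q:1→0
  Δ4: z:1→0
  Δ5: u:0→1
  Δ6: y:0→1
  (6Δ to stable)
t=1 Δ0: x=1 v=1 p=0 y=1 clk=1 z=0 q=0 u=1 r=0
  Δ1: clk:1→0
  (1Δ to stable)
t=2 Δ0: x=1 v=1 p=0 y=1 clk=0 z=0 q=0 u=1 r=0
  Δ1: clk:0→1
  (1Δ to stable)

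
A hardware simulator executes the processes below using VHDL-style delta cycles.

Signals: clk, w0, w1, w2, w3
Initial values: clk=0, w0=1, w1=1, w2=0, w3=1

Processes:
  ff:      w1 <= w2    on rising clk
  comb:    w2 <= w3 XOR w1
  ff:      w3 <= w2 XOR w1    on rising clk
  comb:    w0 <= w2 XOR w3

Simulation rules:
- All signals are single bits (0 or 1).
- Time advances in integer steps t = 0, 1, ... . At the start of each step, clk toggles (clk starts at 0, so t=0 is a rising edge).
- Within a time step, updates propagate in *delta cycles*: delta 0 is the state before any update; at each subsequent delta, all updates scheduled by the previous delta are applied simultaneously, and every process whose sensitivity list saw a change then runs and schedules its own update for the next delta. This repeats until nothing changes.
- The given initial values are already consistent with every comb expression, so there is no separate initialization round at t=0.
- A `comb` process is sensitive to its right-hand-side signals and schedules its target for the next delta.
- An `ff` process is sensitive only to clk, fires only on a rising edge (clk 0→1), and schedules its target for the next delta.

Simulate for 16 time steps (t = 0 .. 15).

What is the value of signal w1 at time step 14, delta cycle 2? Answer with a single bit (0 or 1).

1

t0.Δ0 w3=1 clk=0 w0=1 w2=0 w1=1
t0.Δ1 w3=1 clk=1 w0=1 w2=0 w1=1
t0.Δ2 w3=1 clk=1 w0=1 w2=0 w1=0
t0.Δ3 w3=1 clk=1 w0=1 w2=1 w1=0
t0.Δ4 w3=1 clk=1 w0=0 w2=1 w1=0
t1.Δ0 w3=1 clk=1 w0=0 w2=1 w1=0
t1.Δ1 w3=1 clk=0 w0=0 w2=1 w1=0
t2.Δ0 w3=1 clk=0 w0=0 w2=1 w1=0
t2.Δ1 w3=1 clk=1 w0=0 w2=1 w1=0
t2.Δ2 w3=1 clk=1 w0=0 w2=1 w1=1
t2.Δ3 w3=1 clk=1 w0=0 w2=0 w1=1
t2.Δ4 w3=1 clk=1 w0=1 w2=0 w1=1
t3.Δ0 w3=1 clk=1 w0=1 w2=0 w1=1
t3.Δ1 w3=1 clk=0 w0=1 w2=0 w1=1
t4.Δ0 w3=1 clk=0 w0=1 w2=0 w1=1
t4.Δ1 w3=1 clk=1 w0=1 w2=0 w1=1
t4.Δ2 w3=1 clk=1 w0=1 w2=0 w1=0
t4.Δ3 w3=1 clk=1 w0=1 w2=1 w1=0
t4.Δ4 w3=1 clk=1 w0=0 w2=1 w1=0
t5.Δ0 w3=1 clk=1 w0=0 w2=1 w1=0
t5.Δ1 w3=1 clk=0 w0=0 w2=1 w1=0
t6.Δ0 w3=1 clk=0 w0=0 w2=1 w1=0
t6.Δ1 w3=1 clk=1 w0=0 w2=1 w1=0
t6.Δ2 w3=1 clk=1 w0=0 w2=1 w1=1
t6.Δ3 w3=1 clk=1 w0=0 w2=0 w1=1
t6.Δ4 w3=1 clk=1 w0=1 w2=0 w1=1
t7.Δ0 w3=1 clk=1 w0=1 w2=0 w1=1
t7.Δ1 w3=1 clk=0 w0=1 w2=0 w1=1
t8.Δ0 w3=1 clk=0 w0=1 w2=0 w1=1
t8.Δ1 w3=1 clk=1 w0=1 w2=0 w1=1
t8.Δ2 w3=1 clk=1 w0=1 w2=0 w1=0
t8.Δ3 w3=1 clk=1 w0=1 w2=1 w1=0
t8.Δ4 w3=1 clk=1 w0=0 w2=1 w1=0
t9.Δ0 w3=1 clk=1 w0=0 w2=1 w1=0
t9.Δ1 w3=1 clk=0 w0=0 w2=1 w1=0
t10.Δ0 w3=1 clk=0 w0=0 w2=1 w1=0
t10.Δ1 w3=1 clk=1 w0=0 w2=1 w1=0
t10.Δ2 w3=1 clk=1 w0=0 w2=1 w1=1
t10.Δ3 w3=1 clk=1 w0=0 w2=0 w1=1
t10.Δ4 w3=1 clk=1 w0=1 w2=0 w1=1
t11.Δ0 w3=1 clk=1 w0=1 w2=0 w1=1
t11.Δ1 w3=1 clk=0 w0=1 w2=0 w1=1
t12.Δ0 w3=1 clk=0 w0=1 w2=0 w1=1
t12.Δ1 w3=1 clk=1 w0=1 w2=0 w1=1
t12.Δ2 w3=1 clk=1 w0=1 w2=0 w1=0
t12.Δ3 w3=1 clk=1 w0=1 w2=1 w1=0
t12.Δ4 w3=1 clk=1 w0=0 w2=1 w1=0
t13.Δ0 w3=1 clk=1 w0=0 w2=1 w1=0
t13.Δ1 w3=1 clk=0 w0=0 w2=1 w1=0
t14.Δ0 w3=1 clk=0 w0=0 w2=1 w1=0
t14.Δ1 w3=1 clk=1 w0=0 w2=1 w1=0
t14.Δ2 w3=1 clk=1 w0=0 w2=1 w1=1
t14.Δ3 w3=1 clk=1 w0=0 w2=0 w1=1
t14.Δ4 w3=1 clk=1 w0=1 w2=0 w1=1
t15.Δ0 w3=1 clk=1 w0=1 w2=0 w1=1
t15.Δ1 w3=1 clk=0 w0=1 w2=0 w1=1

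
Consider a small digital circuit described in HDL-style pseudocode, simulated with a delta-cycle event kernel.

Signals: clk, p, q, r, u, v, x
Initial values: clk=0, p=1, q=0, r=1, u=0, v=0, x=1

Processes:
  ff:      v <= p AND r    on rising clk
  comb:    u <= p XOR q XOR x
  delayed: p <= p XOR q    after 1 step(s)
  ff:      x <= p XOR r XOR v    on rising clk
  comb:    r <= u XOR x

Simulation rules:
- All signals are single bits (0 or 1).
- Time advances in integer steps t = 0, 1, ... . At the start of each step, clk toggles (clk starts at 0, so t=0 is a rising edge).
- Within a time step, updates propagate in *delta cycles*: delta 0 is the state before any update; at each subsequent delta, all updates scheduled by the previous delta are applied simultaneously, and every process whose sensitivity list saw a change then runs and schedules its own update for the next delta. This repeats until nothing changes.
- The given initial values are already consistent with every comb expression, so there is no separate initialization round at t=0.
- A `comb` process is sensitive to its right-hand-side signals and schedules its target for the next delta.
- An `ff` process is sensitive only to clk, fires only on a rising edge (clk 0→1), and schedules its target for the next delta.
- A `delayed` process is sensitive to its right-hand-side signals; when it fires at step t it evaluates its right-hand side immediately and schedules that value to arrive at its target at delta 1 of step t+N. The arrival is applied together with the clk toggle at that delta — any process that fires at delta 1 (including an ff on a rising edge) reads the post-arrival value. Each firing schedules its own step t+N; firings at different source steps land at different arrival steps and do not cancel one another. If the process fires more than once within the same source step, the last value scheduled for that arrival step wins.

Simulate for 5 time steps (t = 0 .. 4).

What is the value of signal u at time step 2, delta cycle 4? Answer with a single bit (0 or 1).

t=0 Δ0: r=1 q=0 x=1 p=1 clk=0 u=0 v=0
  Δ1: clk:0→1
  Δ2: x:1→0, v:0→1
  Δ3: r:1→0, u:0→1
  Δ4: r:0→1
  (4Δ to stable)
t=1 Δ0: r=1 q=0 x=0 p=1 clk=1 u=1 v=1
  Δ1: clk:1→0
  (1Δ to stable)
t=2 Δ0: r=1 q=0 x=0 p=1 clk=0 u=1 v=1
  Δ1: clk:0→1
  Δ2: x:0→1
  Δ3: r:1→0, u:1→0
  Δ4: r:0→1
  (4Δ to stable)
t=3 Δ0: r=1 q=0 x=1 p=1 clk=1 u=0 v=1
  Δ1: clk:1→0
  (1Δ to stable)
t=4 Δ0: r=1 q=0 x=1 p=1 clk=0 u=0 v=1
  Δ1: clk:0→1
  (1Δ to stable)

0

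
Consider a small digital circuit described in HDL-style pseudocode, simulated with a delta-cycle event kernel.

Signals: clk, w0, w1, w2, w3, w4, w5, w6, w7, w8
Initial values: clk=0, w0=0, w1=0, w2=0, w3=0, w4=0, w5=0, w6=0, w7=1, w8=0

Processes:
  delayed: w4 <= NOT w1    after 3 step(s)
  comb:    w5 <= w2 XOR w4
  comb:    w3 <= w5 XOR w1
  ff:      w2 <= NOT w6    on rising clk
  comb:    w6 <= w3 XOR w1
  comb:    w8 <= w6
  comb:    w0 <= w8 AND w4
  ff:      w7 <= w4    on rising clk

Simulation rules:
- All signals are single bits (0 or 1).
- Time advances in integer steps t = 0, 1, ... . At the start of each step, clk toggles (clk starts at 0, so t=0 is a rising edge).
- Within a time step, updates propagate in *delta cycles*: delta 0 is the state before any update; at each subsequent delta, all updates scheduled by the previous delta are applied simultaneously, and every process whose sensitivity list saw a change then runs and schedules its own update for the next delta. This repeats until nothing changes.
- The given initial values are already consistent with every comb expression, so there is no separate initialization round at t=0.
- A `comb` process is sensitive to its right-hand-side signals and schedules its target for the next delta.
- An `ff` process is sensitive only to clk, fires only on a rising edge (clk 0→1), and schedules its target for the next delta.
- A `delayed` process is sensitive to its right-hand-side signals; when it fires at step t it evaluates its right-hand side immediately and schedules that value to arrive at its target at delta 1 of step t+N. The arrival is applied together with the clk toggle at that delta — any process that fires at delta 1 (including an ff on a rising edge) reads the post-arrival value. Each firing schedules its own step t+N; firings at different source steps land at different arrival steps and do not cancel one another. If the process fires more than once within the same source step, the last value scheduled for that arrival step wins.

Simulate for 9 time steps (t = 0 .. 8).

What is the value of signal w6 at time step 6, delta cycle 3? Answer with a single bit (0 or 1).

1

t=0 Δ0: w7=1 w6=0 w1=0 w8=0 w0=0 w2=0 clk=0 w5=0 w3=0 w4=0
  Δ1: clk:0→1
  Δ2: w7:1→0, w2:0→1
  Δ3: w5:0→1
  Δ4: w3:0→1
  Δ5: w6:0→1
  Δ6: w8:0→1
  (6Δ to stable)
t=1 Δ0: w7=0 w6=1 w1=0 w8=1 w0=0 w2=1 clk=1 w5=1 w3=1 w4=0
  Δ1: clk:1→0
  (1Δ to stable)
t=2 Δ0: w7=0 w6=1 w1=0 w8=1 w0=0 w2=1 clk=0 w5=1 w3=1 w4=0
  Δ1: clk:0→1
  Δ2: w2:1→0
  Δ3: w5:1→0
  Δ4: w3:1→0
  Δ5: w6:1→0
  Δ6: w8:1→0
  (6Δ to stable)
t=3 Δ0: w7=0 w6=0 w1=0 w8=0 w0=0 w2=0 clk=1 w5=0 w3=0 w4=0
  Δ1: clk:1→0
  (1Δ to stable)
t=4 Δ0: w7=0 w6=0 w1=0 w8=0 w0=0 w2=0 clk=0 w5=0 w3=0 w4=0
  Δ1: clk:0→1
  Δ2: w2:0→1
  Δ3: w5:0→1
  Δ4: w3:0→1
  Δ5: w6:0→1
  Δ6: w8:0→1
  (6Δ to stable)
t=5 Δ0: w7=0 w6=1 w1=0 w8=1 w0=0 w2=1 clk=1 w5=1 w3=1 w4=0
  Δ1: clk:1→0
  (1Δ to stable)
t=6 Δ0: w7=0 w6=1 w1=0 w8=1 w0=0 w2=1 clk=0 w5=1 w3=1 w4=0
  Δ1: clk:0→1
  Δ2: w2:1→0
  Δ3: w5:1→0
  Δ4: w3:1→0
  Δ5: w6:1→0
  Δ6: w8:1→0
  (6Δ to stable)
t=7 Δ0: w7=0 w6=0 w1=0 w8=0 w0=0 w2=0 clk=1 w5=0 w3=0 w4=0
  Δ1: clk:1→0
  (1Δ to stable)
t=8 Δ0: w7=0 w6=0 w1=0 w8=0 w0=0 w2=0 clk=0 w5=0 w3=0 w4=0
  Δ1: clk:0→1
  Δ2: w2:0→1
  Δ3: w5:0→1
  Δ4: w3:0→1
  Δ5: w6:0→1
  Δ6: w8:0→1
  (6Δ to stable)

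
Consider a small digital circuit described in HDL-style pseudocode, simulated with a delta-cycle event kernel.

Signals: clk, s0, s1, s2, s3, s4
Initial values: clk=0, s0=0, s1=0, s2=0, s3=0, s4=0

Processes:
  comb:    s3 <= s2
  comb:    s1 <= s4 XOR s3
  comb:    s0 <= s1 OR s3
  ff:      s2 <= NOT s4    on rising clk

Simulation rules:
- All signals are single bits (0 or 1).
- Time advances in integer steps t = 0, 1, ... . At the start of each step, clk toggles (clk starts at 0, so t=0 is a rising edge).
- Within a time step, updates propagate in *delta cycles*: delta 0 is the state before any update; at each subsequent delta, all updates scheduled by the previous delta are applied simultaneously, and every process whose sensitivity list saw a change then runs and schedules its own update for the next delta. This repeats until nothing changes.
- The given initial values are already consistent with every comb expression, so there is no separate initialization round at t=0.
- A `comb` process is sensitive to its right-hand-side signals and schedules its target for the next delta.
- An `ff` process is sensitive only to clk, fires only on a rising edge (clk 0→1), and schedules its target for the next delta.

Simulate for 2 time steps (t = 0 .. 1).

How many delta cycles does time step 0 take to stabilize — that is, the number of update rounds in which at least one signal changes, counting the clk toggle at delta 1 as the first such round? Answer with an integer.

t0.Δ0 s1=0 s2=0 s4=0 clk=0 s3=0 s0=0
t0.Δ1 s1=0 s2=0 s4=0 clk=1 s3=0 s0=0
t0.Δ2 s1=0 s2=1 s4=0 clk=1 s3=0 s0=0
t0.Δ3 s1=0 s2=1 s4=0 clk=1 s3=1 s0=0
t0.Δ4 s1=1 s2=1 s4=0 clk=1 s3=1 s0=1
t1.Δ0 s1=1 s2=1 s4=0 clk=1 s3=1 s0=1
t1.Δ1 s1=1 s2=1 s4=0 clk=0 s3=1 s0=1

4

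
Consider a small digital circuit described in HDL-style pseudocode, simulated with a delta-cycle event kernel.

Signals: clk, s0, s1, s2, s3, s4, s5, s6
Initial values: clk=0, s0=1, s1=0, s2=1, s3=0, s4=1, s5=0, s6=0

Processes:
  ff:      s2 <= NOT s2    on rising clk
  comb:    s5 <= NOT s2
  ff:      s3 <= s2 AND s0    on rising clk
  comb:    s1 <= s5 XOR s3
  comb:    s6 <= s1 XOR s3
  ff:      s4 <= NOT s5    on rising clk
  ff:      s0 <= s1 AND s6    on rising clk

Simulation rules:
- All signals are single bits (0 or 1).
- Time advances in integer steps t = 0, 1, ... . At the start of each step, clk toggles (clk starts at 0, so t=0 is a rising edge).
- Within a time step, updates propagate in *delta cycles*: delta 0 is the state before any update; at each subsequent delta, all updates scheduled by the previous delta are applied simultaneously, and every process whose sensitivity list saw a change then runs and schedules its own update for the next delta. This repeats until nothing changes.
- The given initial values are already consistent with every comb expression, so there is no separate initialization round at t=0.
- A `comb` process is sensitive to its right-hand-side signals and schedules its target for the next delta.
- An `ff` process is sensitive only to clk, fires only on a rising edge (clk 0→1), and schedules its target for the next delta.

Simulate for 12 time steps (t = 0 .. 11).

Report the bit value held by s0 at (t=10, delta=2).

[bits: s5,s4,s2,clk,s3,s1,s0,s6]
t=0: Δ0=01100010 Δ1=01110010 Δ2=01011000 Δ3=11011101 Δ4=11011000 Δ5=11011001 | 5Δ
t=1: Δ0=11011001 Δ1=11001001 | 1Δ
t=2: Δ0=11001001 Δ1=11011001 Δ2=10110001 Δ3=00110100 Δ4=00110001 Δ5=00110000 | 5Δ
t=3: Δ0=00110000 Δ1=00100000 | 1Δ
t=4: Δ0=00100000 Δ1=00110000 Δ2=01010000 Δ3=11010000 Δ4=11010100 Δ5=11010101 | 5Δ
t=5: Δ0=11010101 Δ1=11000101 | 1Δ
t=6: Δ0=11000101 Δ1=11010101 Δ2=10110111 Δ3=00110111 Δ4=00110011 Δ5=00110010 | 5Δ
t=7: Δ0=00110010 Δ1=00100010 | 1Δ
t=8: Δ0=00100010 Δ1=00110010 Δ2=01011000 Δ3=11011101 Δ4=11011000 Δ5=11011001 | 5Δ
t=9: Δ0=11011001 Δ1=11001001 | 1Δ
t=10: Δ0=11001001 Δ1=11011001 Δ2=10110001 Δ3=00110100 Δ4=00110001 Δ5=00110000 | 5Δ
t=11: Δ0=00110000 Δ1=00100000 | 1Δ

0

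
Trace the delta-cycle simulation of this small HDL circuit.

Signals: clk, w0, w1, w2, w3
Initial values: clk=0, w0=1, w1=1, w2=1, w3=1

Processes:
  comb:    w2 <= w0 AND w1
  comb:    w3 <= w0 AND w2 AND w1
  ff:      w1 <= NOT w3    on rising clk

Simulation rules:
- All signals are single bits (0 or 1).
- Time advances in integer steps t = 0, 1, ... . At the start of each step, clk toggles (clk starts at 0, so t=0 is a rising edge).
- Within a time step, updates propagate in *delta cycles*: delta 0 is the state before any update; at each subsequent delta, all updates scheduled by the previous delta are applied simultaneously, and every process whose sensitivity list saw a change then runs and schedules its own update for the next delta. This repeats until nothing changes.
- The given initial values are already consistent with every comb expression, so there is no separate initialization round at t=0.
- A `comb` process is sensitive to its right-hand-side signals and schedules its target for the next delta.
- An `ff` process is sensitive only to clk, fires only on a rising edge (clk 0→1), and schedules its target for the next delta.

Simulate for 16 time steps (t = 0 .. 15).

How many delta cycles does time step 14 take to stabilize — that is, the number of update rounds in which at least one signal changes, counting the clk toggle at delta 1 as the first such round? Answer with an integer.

4

[bits: w3,w0,w1,clk,w2]
t=0: Δ0=11101 Δ1=11111 Δ2=11011 Δ3=01010 | 3Δ
t=1: Δ0=01010 Δ1=01000 | 1Δ
t=2: Δ0=01000 Δ1=01010 Δ2=01110 Δ3=01111 Δ4=11111 | 4Δ
t=3: Δ0=11111 Δ1=11101 | 1Δ
t=4: Δ0=11101 Δ1=11111 Δ2=11011 Δ3=01010 | 3Δ
t=5: Δ0=01010 Δ1=01000 | 1Δ
t=6: Δ0=01000 Δ1=01010 Δ2=01110 Δ3=01111 Δ4=11111 | 4Δ
t=7: Δ0=11111 Δ1=11101 | 1Δ
t=8: Δ0=11101 Δ1=11111 Δ2=11011 Δ3=01010 | 3Δ
t=9: Δ0=01010 Δ1=01000 | 1Δ
t=10: Δ0=01000 Δ1=01010 Δ2=01110 Δ3=01111 Δ4=11111 | 4Δ
t=11: Δ0=11111 Δ1=11101 | 1Δ
t=12: Δ0=11101 Δ1=11111 Δ2=11011 Δ3=01010 | 3Δ
t=13: Δ0=01010 Δ1=01000 | 1Δ
t=14: Δ0=01000 Δ1=01010 Δ2=01110 Δ3=01111 Δ4=11111 | 4Δ
t=15: Δ0=11111 Δ1=11101 | 1Δ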